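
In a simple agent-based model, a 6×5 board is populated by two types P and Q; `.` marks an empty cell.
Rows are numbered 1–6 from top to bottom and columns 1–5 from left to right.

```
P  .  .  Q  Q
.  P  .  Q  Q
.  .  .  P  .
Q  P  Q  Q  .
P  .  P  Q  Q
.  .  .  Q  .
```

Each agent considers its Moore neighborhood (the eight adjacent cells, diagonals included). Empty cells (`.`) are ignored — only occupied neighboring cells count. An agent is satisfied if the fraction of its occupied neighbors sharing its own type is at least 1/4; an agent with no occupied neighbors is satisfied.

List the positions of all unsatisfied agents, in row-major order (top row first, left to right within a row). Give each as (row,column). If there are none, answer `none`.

(1,1)P 1/1 ✓
(1,4)Q 3/3 ✓
(1,5)Q 3/3 ✓
(2,2)P 1/1 ✓
(2,4)Q 3/4 ✓
(2,5)Q 3/4 ✓
(3,4)P 0/4 ✗
(4,1)Q 0/2 ✗
(4,2)P 2/4 ✓
(4,3)Q 2/5 ✓
(4,4)Q 3/5 ✓
(5,1)P 1/2 ✓
(5,3)P 1/5 ✗
(5,4)Q 4/5 ✓
(5,5)Q 3/3 ✓
(6,4)Q 2/3 ✓

(3,4), (4,1), (5,3)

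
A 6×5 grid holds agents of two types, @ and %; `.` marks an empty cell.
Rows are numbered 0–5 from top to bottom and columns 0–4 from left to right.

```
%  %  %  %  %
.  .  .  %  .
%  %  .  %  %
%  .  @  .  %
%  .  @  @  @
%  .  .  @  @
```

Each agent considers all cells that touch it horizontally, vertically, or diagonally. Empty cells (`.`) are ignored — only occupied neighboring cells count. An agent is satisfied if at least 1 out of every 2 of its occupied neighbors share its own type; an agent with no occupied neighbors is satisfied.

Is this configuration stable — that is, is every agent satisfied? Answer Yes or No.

Row 0: (0,0)% 1/1 satisfied · (0,1)% 2/2 satisfied · (0,2)% 3/3 satisfied · (0,3)% 3/3 satisfied · (0,4)% 2/2 satisfied
Row 1: (1,3)% 5/5 satisfied
Row 2: (2,0)% 2/2 satisfied · (2,1)% 2/3 satisfied · (2,3)% 3/4 satisfied · (2,4)% 3/3 satisfied
Row 3: (3,0)% 3/3 satisfied · (3,2)@ 2/4 satisfied · (3,4)% 2/4 satisfied
Row 4: (4,0)% 2/2 satisfied · (4,2)@ 3/3 satisfied · (4,3)@ 5/6 satisfied · (4,4)@ 3/4 satisfied
Row 5: (5,0)% 1/1 satisfied · (5,3)@ 4/4 satisfied · (5,4)@ 3/3 satisfied
All meet the threshold, so the configuration is stable.

Yes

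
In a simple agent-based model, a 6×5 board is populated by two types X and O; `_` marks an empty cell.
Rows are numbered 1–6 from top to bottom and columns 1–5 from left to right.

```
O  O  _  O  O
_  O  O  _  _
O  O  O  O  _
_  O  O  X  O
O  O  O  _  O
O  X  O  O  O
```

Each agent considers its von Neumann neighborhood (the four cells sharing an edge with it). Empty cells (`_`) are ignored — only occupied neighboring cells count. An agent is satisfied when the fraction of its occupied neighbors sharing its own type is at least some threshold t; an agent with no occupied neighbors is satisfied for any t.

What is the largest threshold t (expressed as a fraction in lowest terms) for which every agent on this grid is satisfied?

0/1

(1,1)O 1/1
(1,2)O 2/2
(1,4)O 1/1
(1,5)O 1/1
(2,2)O 3/3
(2,3)O 2/2
(3,1)O 1/1
(3,2)O 4/4
(3,3)O 4/4
(3,4)O 1/2
(4,2)O 3/3
(4,3)O 3/4
(4,4)X 0/3
(4,5)O 1/2
(5,1)O 2/2
(5,2)O 3/4
(5,3)O 3/3
(5,5)O 2/2
(6,1)O 1/2
(6,2)X 0/3
(6,3)O 2/3
(6,4)O 2/2
(6,5)O 2/2
The smallest same-type fraction is 0/3 at (4,4), which reduces to 0/1. Any threshold above that leaves this agent unsatisfied.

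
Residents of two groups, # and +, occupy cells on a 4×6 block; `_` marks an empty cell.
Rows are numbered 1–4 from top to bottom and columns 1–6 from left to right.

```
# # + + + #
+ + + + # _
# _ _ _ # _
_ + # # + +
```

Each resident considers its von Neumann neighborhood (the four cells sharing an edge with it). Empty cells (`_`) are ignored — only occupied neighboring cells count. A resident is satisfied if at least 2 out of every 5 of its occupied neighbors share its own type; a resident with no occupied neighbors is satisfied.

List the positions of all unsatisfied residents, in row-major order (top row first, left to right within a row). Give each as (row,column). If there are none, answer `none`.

(1,2), (1,5), (1,6), (2,1), (2,5), (3,1), (4,2), (4,5)

Row 1: (1,1)# 1/2 ✓ · (1,2)# 1/3 ✗ · (1,3)+ 2/3 ✓ · (1,4)+ 3/3 ✓ · (1,5)+ 1/3 ✗ · (1,6)# 0/1 ✗
Row 2: (2,1)+ 1/3 ✗ · (2,2)+ 2/3 ✓ · (2,3)+ 3/3 ✓ · (2,4)+ 2/3 ✓ · (2,5)# 1/3 ✗
Row 3: (3,1)# 0/1 ✗ · (3,5)# 1/2 ✓
Row 4: (4,2)+ 0/1 ✗ · (4,3)# 1/2 ✓ · (4,4)# 1/2 ✓ · (4,5)+ 1/3 ✗ · (4,6)+ 1/1 ✓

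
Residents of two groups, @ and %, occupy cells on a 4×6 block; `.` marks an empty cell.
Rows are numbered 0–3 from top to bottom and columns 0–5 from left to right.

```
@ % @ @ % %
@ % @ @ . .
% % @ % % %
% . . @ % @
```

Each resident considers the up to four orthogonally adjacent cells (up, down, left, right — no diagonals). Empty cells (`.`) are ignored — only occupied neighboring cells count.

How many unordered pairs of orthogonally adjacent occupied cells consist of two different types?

13

Scan each occupied cell's neighbors to the right and below so each pair is counted once.
Row 0: @(0,0)–%(0,1)≠ @(0,0)–@(1,0)= %(0,1)–@(0,2)≠ %(0,1)–%(1,1)= @(0,2)–@(0,3)= @(0,2)–@(1,2)= @(0,3)–%(0,4)≠ @(0,3)–@(1,3)= %(0,4)–%(0,5)=  → 3/9 unlike.
Row 1: @(1,0)–%(1,1)≠ @(1,0)–%(2,0)≠ %(1,1)–@(1,2)≠ %(1,1)–%(2,1)= @(1,2)–@(1,3)= @(1,2)–@(2,2)= @(1,3)–%(2,3)≠  → 4/7 unlike.
Row 2: %(2,0)–%(2,1)= %(2,0)–%(3,0)= %(2,1)–@(2,2)≠ @(2,2)–%(2,3)≠ %(2,3)–%(2,4)= %(2,3)–@(3,3)≠ %(2,4)–%(2,5)= %(2,4)–%(3,4)= %(2,5)–@(3,5)≠  → 4/9 unlike.
Row 3: @(3,3)–%(3,4)≠ %(3,4)–@(3,5)≠  → 2/2 unlike.
Total adjacent occupied pairs: 27; unlike-type pairs: 13.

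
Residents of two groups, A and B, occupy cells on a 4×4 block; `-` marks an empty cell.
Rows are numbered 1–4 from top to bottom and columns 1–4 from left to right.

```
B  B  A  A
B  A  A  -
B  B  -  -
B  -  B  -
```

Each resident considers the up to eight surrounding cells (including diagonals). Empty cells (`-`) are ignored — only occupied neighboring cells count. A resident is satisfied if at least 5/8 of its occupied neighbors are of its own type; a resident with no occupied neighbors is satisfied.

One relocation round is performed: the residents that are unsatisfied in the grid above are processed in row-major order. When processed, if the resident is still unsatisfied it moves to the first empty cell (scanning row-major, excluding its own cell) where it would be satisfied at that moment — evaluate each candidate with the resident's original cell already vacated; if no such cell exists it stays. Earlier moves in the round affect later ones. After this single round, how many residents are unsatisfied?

Initially unsatisfied (in order): (1,2), (2,2), (2,3).
  (1,2) → (4,2).
  (2,2) → (2,4).
  (2,3): now satisfied by earlier moves; stays.
Resulting grid:
B - A A
B - A A
B B - -
B B B -
All satisfied now.

0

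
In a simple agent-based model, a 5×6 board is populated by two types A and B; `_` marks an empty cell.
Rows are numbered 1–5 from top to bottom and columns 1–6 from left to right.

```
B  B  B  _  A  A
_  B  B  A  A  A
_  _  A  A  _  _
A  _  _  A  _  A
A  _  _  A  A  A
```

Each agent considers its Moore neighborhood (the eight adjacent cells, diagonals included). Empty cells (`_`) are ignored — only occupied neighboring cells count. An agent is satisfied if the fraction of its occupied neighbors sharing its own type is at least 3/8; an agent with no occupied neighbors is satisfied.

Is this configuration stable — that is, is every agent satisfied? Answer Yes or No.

Yes

Row 1: (1,1)B 2/2 ok · (1,2)B 4/4 ok · (1,3)B 3/4 ok · (1,5)A 4/4 ok · (1,6)A 3/3 ok
Row 2: (2,2)B 4/5 ok · (2,3)B 3/6 ok · (2,4)A 4/6 ok · (2,5)A 5/5 ok · (2,6)A 3/3 ok
Row 3: (3,3)A 3/5 ok · (3,4)A 4/5 ok
Row 4: (4,1)A 1/1 ok · (4,4)A 4/4 ok · (4,6)A 2/2 ok
Row 5: (5,1)A 1/1 ok · (5,4)A 2/2 ok · (5,5)A 4/4 ok · (5,6)A 2/2 ok
All meet the threshold, so the configuration is stable.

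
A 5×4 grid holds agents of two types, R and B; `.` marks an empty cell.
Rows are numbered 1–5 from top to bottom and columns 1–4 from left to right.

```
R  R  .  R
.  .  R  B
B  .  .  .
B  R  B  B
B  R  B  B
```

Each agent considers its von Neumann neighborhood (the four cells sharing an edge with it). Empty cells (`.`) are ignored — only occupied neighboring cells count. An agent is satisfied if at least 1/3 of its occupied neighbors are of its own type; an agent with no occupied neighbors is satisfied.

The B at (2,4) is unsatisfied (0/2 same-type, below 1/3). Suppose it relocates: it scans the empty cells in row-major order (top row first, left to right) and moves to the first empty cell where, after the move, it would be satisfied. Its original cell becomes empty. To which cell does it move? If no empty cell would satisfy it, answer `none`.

Vacating (2,4). Empty cells in order:
  (1,3): 0/3 same-type → still unsatisfied.
  (2,1): 1/2 same-type → satisfied — stop here.

(2,1)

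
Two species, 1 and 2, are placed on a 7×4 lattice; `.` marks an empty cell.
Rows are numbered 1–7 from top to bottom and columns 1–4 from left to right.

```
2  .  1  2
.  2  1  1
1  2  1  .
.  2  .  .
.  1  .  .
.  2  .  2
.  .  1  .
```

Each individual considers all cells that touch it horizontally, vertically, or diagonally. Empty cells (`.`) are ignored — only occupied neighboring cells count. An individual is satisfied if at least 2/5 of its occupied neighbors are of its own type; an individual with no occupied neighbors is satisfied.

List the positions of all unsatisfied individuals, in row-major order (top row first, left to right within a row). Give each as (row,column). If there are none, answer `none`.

(1,4), (2,2), (3,1), (4,2), (5,2), (6,2), (6,4), (7,3)

(1,1)2 1/1 satisfied
(1,3)1 2/4 satisfied
(1,4)2 0/3 not
(2,2)2 2/6 not
(2,3)1 3/6 satisfied
(2,4)1 3/4 satisfied
(3,1)1 0/3 not
(3,2)2 2/5 satisfied
(3,3)1 2/5 satisfied
(4,2)2 1/4 not
(5,2)1 0/2 not
(6,2)2 0/2 not
(6,4)2 0/1 not
(7,3)1 0/2 not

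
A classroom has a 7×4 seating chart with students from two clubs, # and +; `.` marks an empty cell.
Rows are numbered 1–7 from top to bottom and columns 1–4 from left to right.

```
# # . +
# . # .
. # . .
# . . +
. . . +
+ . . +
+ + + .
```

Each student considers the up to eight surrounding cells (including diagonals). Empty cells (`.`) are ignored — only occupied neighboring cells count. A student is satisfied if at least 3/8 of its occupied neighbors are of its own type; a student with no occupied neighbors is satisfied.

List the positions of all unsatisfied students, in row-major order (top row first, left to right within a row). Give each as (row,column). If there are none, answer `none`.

Row 1: (1,1)# 2/2 ✓ · (1,2)# 3/3 ✓ · (1,4)+ 0/1 ✗
Row 2: (2,1)# 3/3 ✓ · (2,3)# 2/3 ✓
Row 3: (3,2)# 3/3 ✓
Row 4: (4,1)# 1/1 ✓ · (4,4)+ 1/1 ✓
Row 5: (5,4)+ 2/2 ✓
Row 6: (6,1)+ 2/2 ✓ · (6,4)+ 2/2 ✓
Row 7: (7,1)+ 2/2 ✓ · (7,2)+ 3/3 ✓ · (7,3)+ 2/2 ✓

(1,4)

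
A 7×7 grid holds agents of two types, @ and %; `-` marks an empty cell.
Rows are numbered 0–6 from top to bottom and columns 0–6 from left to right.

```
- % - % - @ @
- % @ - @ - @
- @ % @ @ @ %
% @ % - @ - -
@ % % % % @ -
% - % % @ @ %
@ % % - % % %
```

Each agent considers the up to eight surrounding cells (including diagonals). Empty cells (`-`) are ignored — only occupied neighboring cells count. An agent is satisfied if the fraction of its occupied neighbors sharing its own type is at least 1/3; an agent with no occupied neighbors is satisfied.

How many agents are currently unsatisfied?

Row 0: (0,1)% 1/2 satisfied · (0,3)% 0/2 not · (0,5)@ 3/3 satisfied · (0,6)@ 2/2 satisfied
Row 1: (1,1)% 2/4 satisfied · (1,2)@ 2/6 satisfied · (1,4)@ 4/5 satisfied · (1,6)@ 3/4 satisfied
Row 2: (2,1)@ 2/6 satisfied · (2,2)% 2/6 satisfied · (2,3)@ 4/6 satisfied · (2,4)@ 4/4 satisfied · (2,5)@ 4/5 satisfied · (2,6)% 0/2 not
Row 3: (3,0)% 1/4 not · (3,1)@ 2/7 not · (3,2)% 4/7 satisfied · (3,4)@ 4/6 satisfied
Row 4: (4,0)@ 1/4 not · (4,1)% 5/7 satisfied · (4,2)% 5/6 satisfied · (4,3)% 5/7 satisfied · (4,4)% 2/6 satisfied · (4,5)@ 3/5 satisfied
Row 5: (5,0)% 2/4 satisfied · (5,2)% 6/6 satisfied · (5,3)% 6/7 satisfied · (5,4)@ 2/7 not · (5,5)@ 2/7 not · (5,6)% 2/4 satisfied
Row 6: (6,0)@ 0/2 not · (6,1)% 3/4 satisfied · (6,2)% 3/3 satisfied · (6,4)% 2/4 satisfied · (6,5)% 3/5 satisfied · (6,6)% 2/3 satisfied
Unsatisfied: (0,3), (2,6), (3,0), (3,1), (4,0), (5,4), (5,5), (6,0) — 8 in total.

8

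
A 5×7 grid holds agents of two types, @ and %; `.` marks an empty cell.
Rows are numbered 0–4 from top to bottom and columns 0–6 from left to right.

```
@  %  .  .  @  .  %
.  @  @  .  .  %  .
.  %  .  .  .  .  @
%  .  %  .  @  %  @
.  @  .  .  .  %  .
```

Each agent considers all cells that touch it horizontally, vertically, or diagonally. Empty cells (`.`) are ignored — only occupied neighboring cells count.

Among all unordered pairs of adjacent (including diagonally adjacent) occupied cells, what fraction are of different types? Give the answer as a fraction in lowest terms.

Scan each occupied cell's neighbors to the right and below (and the two forward diagonals) so each pair is counted once.
From row 0: 4 unlike of 6 pairs (running 4/6).
From row 1: 3 unlike of 4 pairs (running 7/10).
From row 2: 1 unlike of 4 pairs (running 8/14).
From row 3: 6 unlike of 7 pairs (running 14/21).
Total adjacent occupied pairs: 21; unlike-type pairs: 14.
14/21 reduces to 2/3.

2/3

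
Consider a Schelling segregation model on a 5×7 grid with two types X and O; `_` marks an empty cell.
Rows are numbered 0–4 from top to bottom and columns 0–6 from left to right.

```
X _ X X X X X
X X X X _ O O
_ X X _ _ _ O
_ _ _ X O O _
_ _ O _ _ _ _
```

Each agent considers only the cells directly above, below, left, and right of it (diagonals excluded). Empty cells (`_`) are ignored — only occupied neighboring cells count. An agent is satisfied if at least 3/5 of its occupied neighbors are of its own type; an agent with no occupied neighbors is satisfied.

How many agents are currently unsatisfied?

Row 0: (0,0)X 1/1 ok · (0,2)X 2/2 ok · (0,3)X 3/3 ok · (0,4)X 2/2 ok · (0,5)X 2/3 ok · (0,6)X 1/2 unhappy
Row 1: (1,0)X 2/2 ok · (1,1)X 3/3 ok · (1,2)X 4/4 ok · (1,3)X 2/2 ok · (1,5)O 1/2 unhappy · (1,6)O 2/3 ok
Row 2: (2,1)X 2/2 ok · (2,2)X 2/2 ok · (2,6)O 1/1 ok
Row 3: (3,3)X 0/1 unhappy · (3,4)O 1/2 unhappy · (3,5)O 1/1 ok
Row 4: (4,2)O 0/0 ok
Unsatisfied: (0,6), (1,5), (3,3), (3,4) — 4 in total.

4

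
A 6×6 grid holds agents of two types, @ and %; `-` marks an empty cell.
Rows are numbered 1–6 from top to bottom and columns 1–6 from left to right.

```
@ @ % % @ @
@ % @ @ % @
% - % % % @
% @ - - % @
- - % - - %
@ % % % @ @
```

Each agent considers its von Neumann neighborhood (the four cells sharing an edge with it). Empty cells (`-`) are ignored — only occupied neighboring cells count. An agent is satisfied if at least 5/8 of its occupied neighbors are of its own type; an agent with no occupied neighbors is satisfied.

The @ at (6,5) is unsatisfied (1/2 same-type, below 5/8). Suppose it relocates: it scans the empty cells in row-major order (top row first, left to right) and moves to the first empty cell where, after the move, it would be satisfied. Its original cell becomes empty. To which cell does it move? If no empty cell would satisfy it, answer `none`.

none

Vacating (6,5). Empty cells in order:
  (3,2): 1/4 same-type → still unsatisfied.
  (4,3): 1/3 same-type → still unsatisfied.
  (4,4): 0/2 same-type → still unsatisfied.
  (5,1): 1/2 same-type → still unsatisfied.
  (5,2): 1/3 same-type → still unsatisfied.
  (5,4): 0/2 same-type → still unsatisfied.
  (5,5): 0/2 same-type → still unsatisfied.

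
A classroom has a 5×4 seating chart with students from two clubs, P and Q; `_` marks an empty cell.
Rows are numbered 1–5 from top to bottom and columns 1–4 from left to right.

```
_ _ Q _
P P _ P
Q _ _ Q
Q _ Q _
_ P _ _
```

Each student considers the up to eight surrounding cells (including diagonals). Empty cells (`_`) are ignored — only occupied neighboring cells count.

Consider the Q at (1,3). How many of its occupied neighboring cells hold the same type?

Occupied neighbors of (1,3): (2,2)=P, (2,4)=P.
Same type (Q): 0 of 2.

0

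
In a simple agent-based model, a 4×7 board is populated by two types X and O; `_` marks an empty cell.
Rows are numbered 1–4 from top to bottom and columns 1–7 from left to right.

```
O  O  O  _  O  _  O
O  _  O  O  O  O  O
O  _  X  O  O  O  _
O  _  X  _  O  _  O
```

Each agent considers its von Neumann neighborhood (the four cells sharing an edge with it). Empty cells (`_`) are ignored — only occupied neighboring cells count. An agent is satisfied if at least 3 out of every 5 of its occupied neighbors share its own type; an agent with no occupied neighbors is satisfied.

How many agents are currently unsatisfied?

1

Row 1: (1,1)O 2/2 ok · (1,2)O 2/2 ok · (1,3)O 2/2 ok · (1,5)O 1/1 ok · (1,7)O 1/1 ok
Row 2: (2,1)O 2/2 ok · (2,3)O 2/3 ok · (2,4)O 3/3 ok · (2,5)O 4/4 ok · (2,6)O 3/3 ok · (2,7)O 2/2 ok
Row 3: (3,1)O 2/2 ok · (3,3)X 1/3 unhappy · (3,4)O 2/3 ok · (3,5)O 4/4 ok · (3,6)O 2/2 ok
Row 4: (4,1)O 1/1 ok · (4,3)X 1/1 ok · (4,5)O 1/1 ok · (4,7)O 0/0 ok
Unsatisfied: (3,3) — 1 in total.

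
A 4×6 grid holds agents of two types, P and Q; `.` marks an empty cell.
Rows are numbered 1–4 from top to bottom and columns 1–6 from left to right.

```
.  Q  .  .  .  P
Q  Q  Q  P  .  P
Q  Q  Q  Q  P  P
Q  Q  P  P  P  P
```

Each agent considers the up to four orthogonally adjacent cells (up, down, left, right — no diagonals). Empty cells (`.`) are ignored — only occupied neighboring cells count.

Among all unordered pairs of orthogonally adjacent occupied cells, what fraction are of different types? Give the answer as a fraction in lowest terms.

Scan each occupied cell's neighbors to the right and below so each pair is counted once.
From row 1: 0 unlike of 2 pairs (running 0/2).
From row 2: 2 unlike of 8 pairs (running 2/10).
From row 3: 3 unlike of 11 pairs (running 5/21).
From row 4: 1 unlike of 5 pairs (running 6/26).
Total adjacent occupied pairs: 26; unlike-type pairs: 6.
6/26 reduces to 3/13.

3/13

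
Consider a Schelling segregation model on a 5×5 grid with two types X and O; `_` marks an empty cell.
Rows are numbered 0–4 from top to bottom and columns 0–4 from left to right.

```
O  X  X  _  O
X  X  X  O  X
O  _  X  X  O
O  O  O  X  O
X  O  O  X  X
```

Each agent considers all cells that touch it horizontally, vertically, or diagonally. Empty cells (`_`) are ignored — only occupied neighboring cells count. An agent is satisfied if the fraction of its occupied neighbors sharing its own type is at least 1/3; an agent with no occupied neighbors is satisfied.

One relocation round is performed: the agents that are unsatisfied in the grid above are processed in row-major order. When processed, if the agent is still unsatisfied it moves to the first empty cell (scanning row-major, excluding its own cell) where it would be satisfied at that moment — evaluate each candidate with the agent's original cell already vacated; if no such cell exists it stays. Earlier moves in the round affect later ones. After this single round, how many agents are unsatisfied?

0

Initially unsatisfied (in order): (0,0), (1,3), (1,4), (3,4), (4,0).
  (0,0) → (0,3).
  (1,3): now satisfied by earlier moves; stays.
  (1,4) → (0,0).
  (3,4) → (1,4).
  (4,0) → (2,1).
Resulting grid:
X X X O O
X X X O O
O X X X O
O O O X _
_ O O X X
All satisfied now.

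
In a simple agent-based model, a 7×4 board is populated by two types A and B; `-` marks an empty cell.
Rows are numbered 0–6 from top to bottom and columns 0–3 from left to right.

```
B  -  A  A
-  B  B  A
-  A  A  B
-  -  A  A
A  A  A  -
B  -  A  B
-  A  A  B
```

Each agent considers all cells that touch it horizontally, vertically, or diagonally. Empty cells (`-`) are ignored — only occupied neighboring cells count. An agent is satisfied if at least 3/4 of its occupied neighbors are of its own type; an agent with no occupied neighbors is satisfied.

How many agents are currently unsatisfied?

15

Row 0: (0,0)B 1/1 ok · (0,2)A 2/4 unhappy · (0,3)A 2/3 unhappy
Row 1: (1,1)B 2/5 unhappy · (1,2)B 2/7 unhappy · (1,3)A 3/5 unhappy
Row 2: (2,1)A 2/4 unhappy · (2,2)A 4/7 unhappy · (2,3)B 1/5 unhappy
Row 3: (3,2)A 5/6 ok · (3,3)A 3/4 ok
Row 4: (4,0)A 1/2 unhappy · (4,1)A 4/5 ok · (4,2)A 4/5 ok
Row 5: (5,0)B 0/3 unhappy · (5,2)A 4/6 unhappy · (5,3)B 1/4 unhappy
Row 6: (6,1)A 2/3 unhappy · (6,2)A 2/4 unhappy · (6,3)B 1/3 unhappy
Unsatisfied: (0,2), (0,3), (1,1), (1,2), (1,3), (2,1), (2,2), (2,3), (4,0), (5,0), (5,2), (5,3), (6,1), (6,2), (6,3) — 15 in total.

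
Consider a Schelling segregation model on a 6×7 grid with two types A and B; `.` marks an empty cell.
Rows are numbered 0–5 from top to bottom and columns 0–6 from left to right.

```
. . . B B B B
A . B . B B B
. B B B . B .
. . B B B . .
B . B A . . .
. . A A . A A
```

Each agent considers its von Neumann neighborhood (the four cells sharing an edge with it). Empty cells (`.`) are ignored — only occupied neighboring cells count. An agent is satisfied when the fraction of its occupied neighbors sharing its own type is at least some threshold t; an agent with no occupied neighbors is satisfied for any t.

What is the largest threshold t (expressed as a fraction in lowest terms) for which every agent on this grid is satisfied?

1/3

(0,3)B 1/1
(0,4)B 3/3
(0,5)B 3/3
(0,6)B 2/2
(1,0)A — no occupied neighbors
(1,2)B 1/1
(1,4)B 2/2
(1,5)B 4/4
(1,6)B 2/2
(2,1)B 1/1
(2,2)B 4/4
(2,3)B 2/2
(2,5)B 1/1
(3,2)B 3/3
(3,3)B 3/4
(3,4)B 1/1
(4,0)B — no occupied neighbors
(4,2)B 1/3
(4,3)A 1/3
(5,2)A 1/2
(5,3)A 2/2
(5,5)A 1/1
(5,6)A 1/1
The smallest same-type fraction is 1/3 at (4,2), which reduces to 1/3. Any threshold above that leaves this agent unsatisfied.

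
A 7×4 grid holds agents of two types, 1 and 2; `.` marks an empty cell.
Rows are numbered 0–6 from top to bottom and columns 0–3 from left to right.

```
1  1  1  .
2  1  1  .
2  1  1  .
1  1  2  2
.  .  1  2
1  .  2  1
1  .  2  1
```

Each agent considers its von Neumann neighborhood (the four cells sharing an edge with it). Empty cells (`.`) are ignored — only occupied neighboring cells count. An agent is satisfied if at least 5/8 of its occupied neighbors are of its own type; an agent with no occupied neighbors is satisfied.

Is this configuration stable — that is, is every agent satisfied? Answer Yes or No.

No

(0,0)1 1/2 ✗
(0,1)1 3/3 ✓
(0,2)1 2/2 ✓
(1,0)2 1/3 ✗
(1,1)1 3/4 ✓
(1,2)1 3/3 ✓
(2,0)2 1/3 ✗
(2,1)1 3/4 ✓
(2,2)1 2/3 ✓
(3,0)1 1/2 ✗
(3,1)1 2/3 ✓
(3,2)2 1/4 ✗
(3,3)2 2/2 ✓
(4,2)1 0/3 ✗
(4,3)2 1/3 ✗
(5,0)1 1/1 ✓
(5,2)2 1/3 ✗
(5,3)1 1/3 ✗
(6,0)1 1/1 ✓
(6,2)2 1/2 ✗
(6,3)1 1/2 ✗
For instance (0,0) has only 1/2 same-type neighbors, below 5/8.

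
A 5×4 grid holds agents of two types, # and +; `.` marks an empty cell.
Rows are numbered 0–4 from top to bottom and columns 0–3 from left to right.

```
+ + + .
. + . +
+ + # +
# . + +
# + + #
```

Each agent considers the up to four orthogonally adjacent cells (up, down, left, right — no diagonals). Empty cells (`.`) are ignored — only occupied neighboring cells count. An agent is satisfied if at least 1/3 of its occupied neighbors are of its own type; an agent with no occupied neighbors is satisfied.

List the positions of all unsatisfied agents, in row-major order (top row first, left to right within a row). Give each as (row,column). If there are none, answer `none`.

Row 0: (0,0)+ 1/1 satisfied · (0,1)+ 3/3 satisfied · (0,2)+ 1/1 satisfied
Row 1: (1,1)+ 2/2 satisfied · (1,3)+ 1/1 satisfied
Row 2: (2,0)+ 1/2 satisfied · (2,1)+ 2/3 satisfied · (2,2)# 0/3 not · (2,3)+ 2/3 satisfied
Row 3: (3,0)# 1/2 satisfied · (3,2)+ 2/3 satisfied · (3,3)+ 2/3 satisfied
Row 4: (4,0)# 1/2 satisfied · (4,1)+ 1/2 satisfied · (4,2)+ 2/3 satisfied · (4,3)# 0/2 not

(2,2), (4,3)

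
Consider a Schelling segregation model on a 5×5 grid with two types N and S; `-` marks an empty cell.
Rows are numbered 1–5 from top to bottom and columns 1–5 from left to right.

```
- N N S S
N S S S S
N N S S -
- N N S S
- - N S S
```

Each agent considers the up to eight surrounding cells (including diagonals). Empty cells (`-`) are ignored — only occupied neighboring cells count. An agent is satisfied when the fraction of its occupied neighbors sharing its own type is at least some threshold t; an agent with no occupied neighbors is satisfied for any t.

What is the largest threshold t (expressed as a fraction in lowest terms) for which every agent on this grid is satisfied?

1/5

Row 1: (1,2)N 2/4 · (1,3)N 1/5 · (1,4)S 4/5 · (1,5)S 3/3
Row 2: (2,1)N 3/4 · (2,2)S 2/7 · (2,3)S 5/8 · (2,4)S 6/7 · (2,5)S 4/4
Row 3: (3,1)N 3/4 · (3,2)N 4/7 · (3,3)S 5/8 · (3,4)S 6/7
Row 4: (4,2)N 4/5 · (4,3)N 3/7 · (4,4)S 5/7 · (4,5)S 4/4
Row 5: (5,3)N 2/4 · (5,4)S 3/5 · (5,5)S 3/3
The smallest same-type fraction is 1/5 at (1,3), which reduces to 1/5. Any threshold above that leaves this agent unsatisfied.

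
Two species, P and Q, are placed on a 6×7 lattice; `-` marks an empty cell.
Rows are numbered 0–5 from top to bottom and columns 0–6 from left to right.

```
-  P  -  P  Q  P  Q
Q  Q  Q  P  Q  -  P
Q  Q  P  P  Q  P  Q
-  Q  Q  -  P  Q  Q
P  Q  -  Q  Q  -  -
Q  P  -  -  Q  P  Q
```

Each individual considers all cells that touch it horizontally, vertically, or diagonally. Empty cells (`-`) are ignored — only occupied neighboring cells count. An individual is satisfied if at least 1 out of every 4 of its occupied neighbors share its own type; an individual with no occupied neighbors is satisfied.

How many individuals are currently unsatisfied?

Row 0: (0,1)P 0/3 unhappy · (0,3)P 1/4 ok · (0,4)Q 1/4 ok · (0,5)P 1/4 ok · (0,6)Q 0/2 unhappy
Row 1: (1,0)Q 3/4 ok · (1,1)Q 4/6 ok · (1,2)Q 2/7 ok · (1,3)P 3/7 ok · (1,4)Q 2/7 ok · (1,6)P 2/4 ok
Row 2: (2,0)Q 4/4 ok · (2,1)Q 6/7 ok · (2,2)P 2/7 ok · (2,3)P 3/7 ok · (2,4)Q 2/6 ok · (2,5)P 2/7 ok · (2,6)Q 2/4 ok
Row 3: (3,1)Q 4/6 ok · (3,2)Q 4/6 ok · (3,4)P 2/6 ok · (3,5)Q 4/6 ok · (3,6)Q 2/3 ok
Row 4: (4,0)P 1/4 ok · (4,1)Q 3/5 ok · (4,3)Q 3/4 ok · (4,4)Q 3/5 ok
Row 5: (5,0)Q 1/3 ok · (5,1)P 1/3 ok · (5,4)Q 2/3 ok · (5,5)P 0/3 unhappy · (5,6)Q 0/1 unhappy
Unsatisfied: (0,1), (0,6), (5,5), (5,6) — 4 in total.

4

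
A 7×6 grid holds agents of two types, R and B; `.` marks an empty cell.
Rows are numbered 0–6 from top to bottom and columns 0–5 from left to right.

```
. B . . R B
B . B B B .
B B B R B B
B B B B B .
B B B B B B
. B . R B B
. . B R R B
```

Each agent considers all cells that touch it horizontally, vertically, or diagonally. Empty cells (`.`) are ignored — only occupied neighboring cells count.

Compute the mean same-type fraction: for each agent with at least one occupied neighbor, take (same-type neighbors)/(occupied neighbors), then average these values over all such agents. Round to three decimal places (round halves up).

Row 0: (0,1)B 2/2 · (0,4)R 0/3 · (0,5)B 1/2
Row 1: (1,0)B 3/3 · (1,2)B 4/5 · (1,3)B 4/6 · (1,4)B 4/6
Row 2: (2,0)B 4/4 · (2,1)B 7/7 · (2,2)B 6/7 · (2,3)R 0/8 · (2,4)B 5/6 · (2,5)B 3/3
Row 3: (3,0)B 5/5 · (3,1)B 8/8 · (3,2)B 7/8 · (3,3)B 7/8 · (3,4)B 6/7
Row 4: (4,0)B 4/4 · (4,1)B 6/6 · (4,2)B 6/7 · (4,3)B 6/7 · (4,4)B 6/7 · (4,5)B 4/4
Row 5: (5,1)B 4/4 · (5,3)R 2/7 · (5,4)B 5/8 · (5,5)B 4/5
Row 6: (6,2)B 1/3 · (6,3)R 2/4 · (6,4)R 2/5 · (6,5)B 2/3
Sum over 32 agents: 2/2 + 0/3 + 1/2 + 3/3 + 4/5 + 4/6 + 4/6 + 4/4 + 7/7 + 6/7 + 0/8 + 5/6 + 3/3 + 5/5 + 8/8 + 7/8 + 7/8 + 6/7 + 4/4 + 6/6 + 6/7 + 6/7 + 6/7 + 4/4 + 4/4 + 2/7 + 5/8 + 4/5 + 1/3 + 2/4 + 2/5 + 2/3 = 4051/168; mean = 4051/168 ÷ 32 = 4051/5376 = 0.753534… → 0.754.

0.754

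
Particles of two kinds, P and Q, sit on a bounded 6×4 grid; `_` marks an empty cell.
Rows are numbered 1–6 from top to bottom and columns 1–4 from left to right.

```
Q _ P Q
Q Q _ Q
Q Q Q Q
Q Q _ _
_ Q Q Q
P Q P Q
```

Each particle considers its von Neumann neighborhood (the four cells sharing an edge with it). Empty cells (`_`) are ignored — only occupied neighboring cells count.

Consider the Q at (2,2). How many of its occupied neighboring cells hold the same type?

Occupied neighbors of (2,2): (3,2)=Q, (2,1)=Q.
Same type (Q): 2 of 2.

2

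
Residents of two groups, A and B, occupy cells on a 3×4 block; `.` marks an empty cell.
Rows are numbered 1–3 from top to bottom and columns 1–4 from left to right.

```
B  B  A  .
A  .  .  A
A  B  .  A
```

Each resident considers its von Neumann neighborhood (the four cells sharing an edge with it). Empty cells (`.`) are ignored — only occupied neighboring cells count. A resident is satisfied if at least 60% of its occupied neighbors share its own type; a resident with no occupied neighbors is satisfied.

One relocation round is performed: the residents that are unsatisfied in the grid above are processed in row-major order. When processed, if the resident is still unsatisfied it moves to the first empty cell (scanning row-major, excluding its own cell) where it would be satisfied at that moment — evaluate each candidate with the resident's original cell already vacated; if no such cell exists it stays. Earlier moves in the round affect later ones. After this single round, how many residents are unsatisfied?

3

Initially unsatisfied (in order): (1,1), (1,2), (1,3), (2,1), (3,1), (3,2).
  (1,1) → (2,2).
  (1,2): no empty cell satisfies it; stays.
  (1,3) → (1,4).
  (2,1): no empty cell satisfies it; stays.
  (3,1): no empty cell satisfies it; stays.
  (3,2): no empty cell satisfies it; stays.
Resulting grid:
. B . A
A B . A
A B . A
Unsatisfied now: (2,1), (3,1), (3,2).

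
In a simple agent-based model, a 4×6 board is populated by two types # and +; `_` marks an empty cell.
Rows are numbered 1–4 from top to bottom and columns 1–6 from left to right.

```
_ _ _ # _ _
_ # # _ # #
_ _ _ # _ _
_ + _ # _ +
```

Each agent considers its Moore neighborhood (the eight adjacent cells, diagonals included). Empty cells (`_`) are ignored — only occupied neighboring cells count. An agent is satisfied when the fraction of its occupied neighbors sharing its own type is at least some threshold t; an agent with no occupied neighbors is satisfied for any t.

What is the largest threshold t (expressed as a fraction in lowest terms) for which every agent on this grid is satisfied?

1/1

(1,4)# 2/2
(2,2)# 1/1
(2,3)# 3/3
(2,5)# 3/3
(2,6)# 1/1
(3,4)# 3/3
(4,2)+ — no occupied neighbors
(4,4)# 1/1
(4,6)+ — no occupied neighbors
The smallest same-type fraction is 2/2 at (1,4), which reduces to 1/1. Any threshold above that leaves this agent unsatisfied.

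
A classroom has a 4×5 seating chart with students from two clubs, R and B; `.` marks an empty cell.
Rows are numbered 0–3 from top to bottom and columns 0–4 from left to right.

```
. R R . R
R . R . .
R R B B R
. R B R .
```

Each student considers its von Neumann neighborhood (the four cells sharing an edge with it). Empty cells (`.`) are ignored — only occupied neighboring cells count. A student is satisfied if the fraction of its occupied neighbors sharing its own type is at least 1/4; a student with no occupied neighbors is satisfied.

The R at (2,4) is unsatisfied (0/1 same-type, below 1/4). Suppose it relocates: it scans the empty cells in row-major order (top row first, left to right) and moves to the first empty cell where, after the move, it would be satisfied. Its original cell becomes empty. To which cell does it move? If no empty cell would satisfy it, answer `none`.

Vacating (2,4). Empty cells in order:
  (0,0): 2/2 same-type → satisfied — stop here.

(0,0)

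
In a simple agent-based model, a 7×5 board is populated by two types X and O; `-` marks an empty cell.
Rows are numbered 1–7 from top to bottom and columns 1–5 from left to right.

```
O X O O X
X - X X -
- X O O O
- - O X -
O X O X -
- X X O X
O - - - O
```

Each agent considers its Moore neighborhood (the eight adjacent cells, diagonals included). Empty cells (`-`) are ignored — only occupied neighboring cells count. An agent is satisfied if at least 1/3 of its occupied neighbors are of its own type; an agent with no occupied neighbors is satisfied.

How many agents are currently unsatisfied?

8

Row 1: (1,1)O 0/2 not · (1,2)X 2/4 satisfied · (1,3)O 1/4 not · (1,4)O 1/4 not · (1,5)X 1/2 satisfied
Row 2: (2,1)X 2/3 satisfied · (2,3)X 3/7 satisfied · (2,4)X 2/7 not
Row 3: (3,2)X 2/4 satisfied · (3,3)O 2/6 satisfied · (3,4)O 3/6 satisfied · (3,5)O 1/3 satisfied
Row 4: (4,3)O 3/7 satisfied · (4,4)X 1/6 not
Row 5: (5,1)O 0/2 not · (5,2)X 2/5 satisfied · (5,3)O 2/7 not · (5,4)X 3/6 satisfied
Row 6: (6,2)X 2/5 satisfied · (6,3)X 3/5 satisfied · (6,4)O 2/5 satisfied · (6,5)X 1/3 satisfied
Row 7: (7,1)O 0/1 not · (7,5)O 1/2 satisfied
Unsatisfied: (1,1), (1,3), (1,4), (2,4), (4,4), (5,1), (5,3), (7,1) — 8 in total.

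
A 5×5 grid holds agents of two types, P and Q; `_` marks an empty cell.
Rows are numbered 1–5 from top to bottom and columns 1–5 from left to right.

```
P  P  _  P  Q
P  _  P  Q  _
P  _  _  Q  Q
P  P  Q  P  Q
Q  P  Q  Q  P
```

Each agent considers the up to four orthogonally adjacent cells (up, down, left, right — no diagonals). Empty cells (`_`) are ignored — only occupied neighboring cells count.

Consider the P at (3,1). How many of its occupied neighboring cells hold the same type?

Occupied neighbors of (3,1): (2,1)=P, (4,1)=P.
Same type (P): 2 of 2.

2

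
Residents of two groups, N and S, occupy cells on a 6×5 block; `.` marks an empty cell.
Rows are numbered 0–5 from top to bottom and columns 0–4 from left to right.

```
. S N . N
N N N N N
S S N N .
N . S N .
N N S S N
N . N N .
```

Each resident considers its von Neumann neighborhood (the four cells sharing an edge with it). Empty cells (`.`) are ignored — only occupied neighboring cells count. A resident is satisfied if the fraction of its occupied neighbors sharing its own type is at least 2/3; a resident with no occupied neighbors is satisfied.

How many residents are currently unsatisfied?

16

Row 0: (0,1)S 0/2 unhappy · (0,2)N 1/2 unhappy · (0,4)N 1/1 ok
Row 1: (1,0)N 1/2 unhappy · (1,1)N 2/4 unhappy · (1,2)N 4/4 ok · (1,3)N 3/3 ok · (1,4)N 2/2 ok
Row 2: (2,0)S 1/3 unhappy · (2,1)S 1/3 unhappy · (2,2)N 2/4 unhappy · (2,3)N 3/3 ok
Row 3: (3,0)N 1/2 unhappy · (3,2)S 1/3 unhappy · (3,3)N 1/3 unhappy
Row 4: (4,0)N 3/3 ok · (4,1)N 1/2 unhappy · (4,2)S 2/4 unhappy · (4,3)S 1/4 unhappy · (4,4)N 0/1 unhappy
Row 5: (5,0)N 1/1 ok · (5,2)N 1/2 unhappy · (5,3)N 1/2 unhappy
Unsatisfied: (0,1), (0,2), (1,0), (1,1), (2,0), (2,1), (2,2), (3,0), (3,2), (3,3), (4,1), (4,2), (4,3), (4,4), (5,2), (5,3) — 16 in total.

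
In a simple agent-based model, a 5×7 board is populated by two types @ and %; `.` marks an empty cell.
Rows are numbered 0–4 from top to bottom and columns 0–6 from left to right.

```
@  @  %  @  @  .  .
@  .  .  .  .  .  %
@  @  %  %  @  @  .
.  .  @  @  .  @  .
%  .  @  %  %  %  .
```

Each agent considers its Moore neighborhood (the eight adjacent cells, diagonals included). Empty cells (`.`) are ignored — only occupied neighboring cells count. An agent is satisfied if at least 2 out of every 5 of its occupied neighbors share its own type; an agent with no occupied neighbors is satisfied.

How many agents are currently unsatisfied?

5

(0,0)@ 2/2 satisfied
(0,1)@ 2/3 satisfied
(0,2)% 0/2 not
(0,3)@ 1/2 satisfied
(0,4)@ 1/1 satisfied
(1,0)@ 4/4 satisfied
(1,6)% 0/1 not
(2,0)@ 2/2 satisfied
(2,1)@ 3/4 satisfied
(2,2)% 1/4 not
(2,3)% 1/4 not
(2,4)@ 3/4 satisfied
(2,5)@ 2/3 satisfied
(3,2)@ 3/6 satisfied
(3,3)@ 3/7 satisfied
(3,5)@ 2/4 satisfied
(4,0)% 0/0 satisfied
(4,2)@ 2/3 satisfied
(4,3)% 1/4 not
(4,4)% 2/4 satisfied
(4,5)% 1/2 satisfied
Unsatisfied: (0,2), (1,6), (2,2), (2,3), (4,3) — 5 in total.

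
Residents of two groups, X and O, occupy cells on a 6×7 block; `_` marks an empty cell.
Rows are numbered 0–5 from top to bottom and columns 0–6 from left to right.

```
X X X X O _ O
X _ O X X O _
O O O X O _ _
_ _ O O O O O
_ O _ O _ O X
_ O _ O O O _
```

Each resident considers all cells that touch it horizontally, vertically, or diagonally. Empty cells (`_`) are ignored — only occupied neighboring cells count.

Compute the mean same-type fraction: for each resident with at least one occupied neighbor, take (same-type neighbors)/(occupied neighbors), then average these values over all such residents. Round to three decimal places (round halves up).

(0,0)X 2/2
(0,1)X 3/4
(0,2)X 3/4
(0,3)X 3/5
(0,4)O 1/4
(0,6)O 1/1
(1,0)X 2/4
(1,2)O 2/7
(1,3)X 4/8
(1,4)X 3/6
(1,5)O 3/4
(2,0)O 1/2
(2,1)O 4/5
(2,2)O 4/6
(2,3)X 2/8
(2,4)O 4/7
(3,2)O 5/6
(3,3)O 5/6
(3,4)O 5/6
(3,5)O 4/5
(3,6)O 2/3
(4,1)O 2/2
(4,3)O 5/5
(4,5)O 5/6
(4,6)X 0/4
(5,1)O 1/1
(5,3)O 2/2
(5,4)O 4/4
(5,5)O 2/3
Sum over 29 residents: 2/2 + 3/4 + 3/4 + 3/5 + 1/4 + 1/1 + 2/4 + 2/7 + 4/8 + 3/6 + 3/4 + 1/2 + 4/5 + 4/6 + 2/8 + 4/7 + 5/6 + 5/6 + 5/6 + 4/5 + 2/3 + 2/2 + 5/5 + 5/6 + 0/4 + 1/1 + 2/2 + 4/4 + 2/3 = 8459/420; mean = 8459/420 ÷ 29 = 8459/12180 = 0.694499… → 0.694.

0.694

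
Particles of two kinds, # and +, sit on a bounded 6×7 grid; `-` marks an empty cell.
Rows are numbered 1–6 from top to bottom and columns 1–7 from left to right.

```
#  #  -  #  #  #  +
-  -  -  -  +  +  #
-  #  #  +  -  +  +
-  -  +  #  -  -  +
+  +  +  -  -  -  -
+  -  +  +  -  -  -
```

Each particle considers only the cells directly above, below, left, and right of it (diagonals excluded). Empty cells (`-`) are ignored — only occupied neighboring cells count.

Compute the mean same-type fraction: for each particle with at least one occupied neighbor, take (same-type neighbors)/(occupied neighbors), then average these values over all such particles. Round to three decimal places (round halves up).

(1,1)# 1/1
(1,2)# 1/1
(1,4)# 1/1
(1,5)# 2/3
(1,6)# 1/3
(1,7)+ 0/2
(2,5)+ 1/2
(2,6)+ 2/4
(2,7)# 0/3
(3,2)# 1/1
(3,3)# 1/3
(3,4)+ 0/2
(3,6)+ 2/2
(3,7)+ 2/3
(4,3)+ 1/3
(4,4)# 0/2
(4,7)+ 1/1
(5,1)+ 2/2
(5,2)+ 2/2
(5,3)+ 3/3
(6,1)+ 1/1
(6,3)+ 2/2
(6,4)+ 1/1
Sum over 23 particles: 1/1 + 1/1 + 1/1 + 2/3 + 1/3 + 0/2 + 1/2 + 2/4 + 0/3 + 1/1 + 1/3 + 0/2 + 2/2 + 2/3 + 1/3 + 0/2 + 1/1 + 2/2 + 2/2 + 3/3 + 1/1 + 2/2 + 1/1 = 46/3; mean = 46/3 ÷ 23 = 2/3 = 0.666666… → 0.667.

0.667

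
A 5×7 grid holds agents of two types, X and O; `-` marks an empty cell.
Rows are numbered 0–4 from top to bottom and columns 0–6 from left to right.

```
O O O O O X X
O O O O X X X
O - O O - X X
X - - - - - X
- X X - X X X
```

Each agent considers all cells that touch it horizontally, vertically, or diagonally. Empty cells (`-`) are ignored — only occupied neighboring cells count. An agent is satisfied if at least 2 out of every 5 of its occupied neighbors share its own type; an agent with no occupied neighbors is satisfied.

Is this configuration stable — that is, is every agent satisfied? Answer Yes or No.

Yes

Row 0: (0,0)O 3/3 satisfied · (0,1)O 5/5 satisfied · (0,2)O 5/5 satisfied · (0,3)O 4/5 satisfied · (0,4)O 2/5 satisfied · (0,5)X 4/5 satisfied · (0,6)X 3/3 satisfied
Row 1: (1,0)O 4/4 satisfied · (1,1)O 7/7 satisfied · (1,2)O 7/7 satisfied · (1,3)O 6/7 satisfied · (1,4)X 3/7 satisfied · (1,5)X 6/7 satisfied · (1,6)X 5/5 satisfied
Row 2: (2,0)O 2/3 satisfied · (2,2)O 4/4 satisfied · (2,3)O 3/4 satisfied · (2,5)X 5/5 satisfied · (2,6)X 4/4 satisfied
Row 3: (3,0)X 1/2 satisfied · (3,6)X 4/4 satisfied
Row 4: (4,1)X 2/2 satisfied · (4,2)X 1/1 satisfied · (4,4)X 1/1 satisfied · (4,5)X 3/3 satisfied · (4,6)X 2/2 satisfied
All meet the threshold, so the configuration is stable.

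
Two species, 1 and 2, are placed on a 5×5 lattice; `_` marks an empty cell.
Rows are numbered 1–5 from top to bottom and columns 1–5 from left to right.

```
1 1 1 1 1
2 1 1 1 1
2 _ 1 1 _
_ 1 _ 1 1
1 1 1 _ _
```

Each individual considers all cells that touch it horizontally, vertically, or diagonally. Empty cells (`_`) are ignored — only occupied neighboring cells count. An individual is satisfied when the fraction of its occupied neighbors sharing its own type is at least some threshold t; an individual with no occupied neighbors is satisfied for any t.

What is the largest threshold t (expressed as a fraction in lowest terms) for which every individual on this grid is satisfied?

1/4

(1,1)1 2/3
(1,2)1 4/5
(1,3)1 5/5
(1,4)1 5/5
(1,5)1 3/3
(2,1)2 1/4
(2,2)1 5/7
(2,3)1 7/7
(2,4)1 7/7
(2,5)1 4/4
(3,1)2 1/3
(3,3)1 6/6
(3,4)1 6/6
(4,2)1 4/5
(4,4)1 4/4
(4,5)1 2/2
(5,1)1 2/2
(5,2)1 3/3
(5,3)1 3/3
The smallest same-type fraction is 1/4 at (2,1), which reduces to 1/4. Any threshold above that leaves this individual unsatisfied.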